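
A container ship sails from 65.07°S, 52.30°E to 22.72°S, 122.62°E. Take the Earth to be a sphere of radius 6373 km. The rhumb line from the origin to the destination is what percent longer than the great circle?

3.5%

Great circle: σ = 1.0688 rad → d_gc = Rσ = 6811.5 km
Rhumb: Δφ = +0.7391, Δλ = +1.2273, Δψ = +1.1020, q = Δφ/Δψ = 0.6707 → d_rh = R√(Δφ²+q²Δλ²) = 7050.8 km
Excess = (7050.8 − 6811.5) / 6811.5 = 239.3 / 6811.5 = 3.51% ≈ 3.5%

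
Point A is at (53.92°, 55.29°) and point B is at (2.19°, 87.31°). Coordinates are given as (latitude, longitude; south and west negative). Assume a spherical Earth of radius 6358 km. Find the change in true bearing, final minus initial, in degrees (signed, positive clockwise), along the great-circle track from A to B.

+17.1°

Initial bearing θ₁ = atan2(sin Δλ cos φ₂, cos φ₁ sin φ₂ − sin φ₁ cos φ₂ cos Δλ) = 141.34°
Final bearing θ₂ = (initial bearing from the destination back to the start) + 180° = 158.40°
Δθ = θ₂ − θ₁ = +17.1°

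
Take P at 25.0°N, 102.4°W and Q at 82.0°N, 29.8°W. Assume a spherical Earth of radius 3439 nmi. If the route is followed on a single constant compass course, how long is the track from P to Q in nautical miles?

Δψ = ln[tan(π/4+φ₂/2)/tan(π/4+φ₁/2)] = +2.2094;  Δφ = +0.9948 rad,  Δλ = +1.2671 rad
q = Δφ/Δψ = 0.4503
d = R·√(Δφ² + q²Δλ²) = 3439·1.14683 = 3944 nmi

3944 nmi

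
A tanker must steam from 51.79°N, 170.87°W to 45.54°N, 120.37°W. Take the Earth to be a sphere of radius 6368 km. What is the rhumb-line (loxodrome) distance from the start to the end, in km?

3765 km

Δψ = ln[tan(π/4+φ₂/2)/tan(π/4+φ₁/2)] = -0.1655;  Δφ = -0.1091 rad,  Δλ = +0.8814 rad
q = Δφ/Δψ = 0.6593
d = R·√(Δφ² + q²Δλ²) = 6368·0.59124 = 3765 km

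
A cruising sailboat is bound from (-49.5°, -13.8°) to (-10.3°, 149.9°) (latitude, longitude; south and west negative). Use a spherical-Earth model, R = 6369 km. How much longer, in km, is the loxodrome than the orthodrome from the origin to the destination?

Great circle: cos σ = sin φ₁ sin φ₂ + cos φ₁ cos φ₂ cos Δλ,  σ = 2.0684 rad → d_gc = 13173.7 km
Rhumb line: Δψ = +0.8164, q = Δφ/Δψ = 0.8380, d_rh = R√(Δφ²+q²Δλ²) = 15859.3 km
Excess = 15859.3 − 13173.7 = 2685.6 ≈ 2686 km

2686 km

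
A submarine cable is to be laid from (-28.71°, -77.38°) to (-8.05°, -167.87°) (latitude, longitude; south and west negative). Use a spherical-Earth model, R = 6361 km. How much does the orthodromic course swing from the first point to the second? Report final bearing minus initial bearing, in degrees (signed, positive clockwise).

At departure: θ₁ = atan2(sin Δλ cos φ₂, cos φ₁ sin φ₂ − sin φ₁ cos φ₂ cos Δλ) = 262.70°
At arrival: θ₂ = atan2(sin Δλ cos φ₁, −cos φ₂ sin φ₁ + sin φ₂ cos φ₁ cos Δλ) = 298.53°
Δθ = θ₂ − θ₁ = +35.8°

+35.8°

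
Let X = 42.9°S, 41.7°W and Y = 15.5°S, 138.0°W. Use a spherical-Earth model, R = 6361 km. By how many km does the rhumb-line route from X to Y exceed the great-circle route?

Great circle: cos σ = sin φ₁ sin φ₂ + cos φ₁ cos φ₂ cos Δλ,  σ = 1.4662 rad → d_gc = 9326.2 km
Rhumb line: Δψ = +0.5566, q = Δφ/Δψ = 0.8592, d_rh = R√(Δφ²+q²Δλ²) = 9676.8 km
Excess = 9676.8 − 9326.2 = 350.6 ≈ 351 km

351 km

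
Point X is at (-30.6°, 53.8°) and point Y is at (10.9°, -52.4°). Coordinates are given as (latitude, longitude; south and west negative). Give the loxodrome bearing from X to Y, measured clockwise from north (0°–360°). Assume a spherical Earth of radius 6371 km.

Meridional parts: M(φ₁)=-0.5614, M(φ₂)=+0.1914 → ΔM = +0.7528;  Δλ = -1.8535 rad
tan C = Δλ / ΔM = -2.4621 → C = 292.11°

292.1°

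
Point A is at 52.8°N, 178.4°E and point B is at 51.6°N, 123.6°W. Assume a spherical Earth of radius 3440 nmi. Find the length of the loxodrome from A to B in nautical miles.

2135 nmi

Δψ = ln[tan(π/4+φ₂/2)/tan(π/4+φ₁/2)] = -0.0342;  Δφ = -0.0209 rad,  Δλ = +1.0123 rad
q = Δφ/Δψ = 0.6129
d = R·√(Δφ² + q²Δλ²) = 3440·0.62074 = 2135 nmi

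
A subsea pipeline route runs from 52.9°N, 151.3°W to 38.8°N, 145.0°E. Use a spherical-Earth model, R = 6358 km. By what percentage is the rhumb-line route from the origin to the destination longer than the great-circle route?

2.9%

Great circle: σ = 0.7841 rad → d_gc = Rσ = 4985.0 km
Rhumb: Δφ = -0.2461, Δλ = -1.1118, Δψ = -0.3561, q = Δφ/Δψ = 0.6910 → d_rh = R√(Δφ²+q²Δλ²) = 5129.0 km
Excess = (5129.0 − 4985.0) / 4985.0 = 144.0 / 4985.0 = 2.89% ≈ 2.9%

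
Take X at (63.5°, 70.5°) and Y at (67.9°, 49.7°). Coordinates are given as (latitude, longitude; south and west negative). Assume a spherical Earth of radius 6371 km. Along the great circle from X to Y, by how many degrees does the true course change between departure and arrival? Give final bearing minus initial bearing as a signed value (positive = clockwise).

-19.0°

Initial bearing θ₁ = atan2(sin Δλ cos φ₂, cos φ₁ sin φ₂ − sin φ₁ cos φ₂ cos Δλ) = 306.45°
Final bearing θ₂ = (initial bearing from the destination back to the start) + 180° = 287.44°
Δθ = θ₂ − θ₁ = -19.0°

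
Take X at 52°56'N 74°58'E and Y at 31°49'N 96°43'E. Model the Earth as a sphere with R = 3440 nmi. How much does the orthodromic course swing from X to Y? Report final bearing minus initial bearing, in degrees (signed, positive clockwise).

+15.0°

Initial bearing θ₁ = atan2(sin Δλ cos φ₂, cos φ₁ sin φ₂ − sin φ₁ cos φ₂ cos Δλ) = 134.74°
Final bearing θ₂ = (initial bearing from the destination back to the start) + 180° = 149.74°
Δθ = θ₂ − θ₁ = +15.0°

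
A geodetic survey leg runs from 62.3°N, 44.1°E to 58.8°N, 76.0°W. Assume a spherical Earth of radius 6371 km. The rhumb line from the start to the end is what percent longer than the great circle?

Great circle: σ = 0.8808 rad → d_gc = Rσ = 5611.3 km
Rhumb: Δφ = -0.0611, Δλ = -2.0961, Δψ = -0.1244, q = Δφ/Δψ = 0.4911 → d_rh = R√(Δφ²+q²Δλ²) = 6570.0 km
Excess = (6570.0 − 5611.3) / 5611.3 = 958.7 / 5611.3 = 17.09% ≈ 17.1%

17.1%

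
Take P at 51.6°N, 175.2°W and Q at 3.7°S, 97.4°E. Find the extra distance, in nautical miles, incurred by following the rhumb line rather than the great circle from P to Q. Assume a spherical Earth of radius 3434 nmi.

Great circle: cos σ = sin φ₁ sin φ₂ + cos φ₁ cos φ₂ cos Δλ,  σ = 1.5933 rad → d_gc = 5471.2 nmi
Rhumb line: Δψ = -1.1195, q = Δφ/Δψ = 0.8621, d_rh = R√(Δφ²+q²Δλ²) = 5601.9 nmi
Excess = 5601.9 − 5471.2 = 130.7 ≈ 131 nmi

131 nmi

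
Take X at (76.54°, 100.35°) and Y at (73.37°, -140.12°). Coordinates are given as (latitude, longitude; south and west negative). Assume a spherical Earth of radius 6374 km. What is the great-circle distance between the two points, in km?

Haversine: a = sin²(Δφ/2)+cos φ₁ cos φ₂ sin²(Δλ/2) = 0.05049;  σ = 2·atan2(√a,√(1−a))
σ = 25.970° → d = Rσ = 6374·0.45327 = 2889 km

2889 km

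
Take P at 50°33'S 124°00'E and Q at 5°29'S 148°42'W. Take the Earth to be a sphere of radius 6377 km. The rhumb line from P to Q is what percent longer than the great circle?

2.9%

Great circle: σ = 1.4670 rad → d_gc = Rσ = 9355.2 km
Rhumb: Δφ = +0.7866, Δλ = +1.5237, Δψ = +0.9299, q = Δφ/Δψ = 0.8459 → d_rh = R√(Δφ²+q²Δλ²) = 9628.8 km
Excess = (9628.8 − 9355.2) / 9355.2 = 273.6 / 9355.2 = 2.92% ≈ 2.9%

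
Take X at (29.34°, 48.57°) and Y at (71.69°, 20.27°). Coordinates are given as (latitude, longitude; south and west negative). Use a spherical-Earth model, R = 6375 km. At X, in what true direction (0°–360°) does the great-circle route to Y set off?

θ = atan2( sin Δλ·cos φ₂ ,  cos φ₁ sin φ₂ − sin φ₁ cos φ₂ cos Δλ )
  = atan2(-0.1489, +0.6921) = 347.85°

347.9°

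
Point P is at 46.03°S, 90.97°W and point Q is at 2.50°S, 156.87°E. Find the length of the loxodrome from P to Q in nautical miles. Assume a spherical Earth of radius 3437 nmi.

Rhumb course C = atan2(Δλ, Δψ) with Δψ = ln[tan(π/4+φ₂/2)/tan(π/4+φ₁/2)] = +0.8634, Δλ = -1.9576 → C = 293.80°
d = R·|Δφ| / |cos C| = 3437·0.75974 / 0.40354 = 6471 nmi

6471 nmi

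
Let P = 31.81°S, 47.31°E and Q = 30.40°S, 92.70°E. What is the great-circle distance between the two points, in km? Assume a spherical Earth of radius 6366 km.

cos σ = sin φ₁ sin φ₂ + cos φ₁ cos φ₂ cos Δλ
      = sin(-31.81°)sin(-30.40°) + cos(-31.81°)cos(-30.40°)cos(45.39°) = 0.7815
σ = 38.604° → d = Rσ = 6366·0.67377 = 4289 km

4289 km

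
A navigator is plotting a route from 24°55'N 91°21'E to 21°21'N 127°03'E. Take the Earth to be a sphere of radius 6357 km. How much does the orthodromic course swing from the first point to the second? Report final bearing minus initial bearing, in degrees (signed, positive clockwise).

Initial bearing θ₁ = atan2(sin Δλ cos φ₂, cos φ₁ sin φ₂ − sin φ₁ cos φ₂ cos Δλ) = 88.79°
Final bearing θ₂ = (initial bearing from the destination back to the start) + 180° = 103.21°
Δθ = θ₂ − θ₁ = +14.4°

+14.4°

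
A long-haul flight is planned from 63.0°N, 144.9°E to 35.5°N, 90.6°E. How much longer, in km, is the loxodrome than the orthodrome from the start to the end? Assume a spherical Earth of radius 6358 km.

110 km

Great circle: cos σ = sin φ₁ sin φ₂ + cos φ₁ cos φ₂ cos Δλ,  σ = 0.7479 rad → d_gc = 4755.4 km
Rhumb line: Δψ = -0.7633, q = Δφ/Δψ = 0.6288, d_rh = R√(Δφ²+q²Δλ²) = 4865.1 km
Excess = 4865.1 − 4755.4 = 109.7 ≈ 110 km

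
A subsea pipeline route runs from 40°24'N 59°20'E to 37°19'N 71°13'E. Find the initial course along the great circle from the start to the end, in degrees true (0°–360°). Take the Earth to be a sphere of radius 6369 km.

104.6°

N = sin Δλ·cos φ₂ = +0.1638;  D = cos φ₁ sin φ₂ − sin φ₁ cos φ₂ cos Δλ = -0.0427
initial course = atan2(N, D) = 104.63°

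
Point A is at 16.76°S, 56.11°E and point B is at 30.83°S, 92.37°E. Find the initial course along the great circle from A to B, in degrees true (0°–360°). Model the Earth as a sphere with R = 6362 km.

119.8°

N = sin Δλ·cos φ₂ = +0.5079;  D = cos φ₁ sin φ₂ − sin φ₁ cos φ₂ cos Δλ = -0.2911
initial course = atan2(N, D) = 119.82°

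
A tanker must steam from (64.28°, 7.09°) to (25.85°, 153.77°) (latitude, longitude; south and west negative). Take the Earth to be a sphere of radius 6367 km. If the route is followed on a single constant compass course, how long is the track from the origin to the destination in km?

Rhumb course C = atan2(Δλ, Δψ) with Δψ = ln[tan(π/4+φ₂/2)/tan(π/4+φ₁/2)] = -1.0098, Δλ = +2.5600 → C = 111.53°
d = R·|Δφ| / |cos C| = 6367·0.67073 / 0.36694 = 11638 km

11638 km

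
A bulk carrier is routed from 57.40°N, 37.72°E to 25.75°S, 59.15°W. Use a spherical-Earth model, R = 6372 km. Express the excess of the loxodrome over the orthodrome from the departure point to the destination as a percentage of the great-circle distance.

2.0%

Great circle: σ = 2.0087 rad → d_gc = Rσ = 12799.5 km
Rhumb: Δφ = -1.4512, Δλ = -1.6907, Δψ = -1.6949, q = Δφ/Δψ = 0.8562 → d_rh = R√(Δφ²+q²Δλ²) = 13061.4 km
Excess = (13061.4 − 12799.5) / 12799.5 = 261.9 / 12799.5 = 2.046% ≈ 2.0%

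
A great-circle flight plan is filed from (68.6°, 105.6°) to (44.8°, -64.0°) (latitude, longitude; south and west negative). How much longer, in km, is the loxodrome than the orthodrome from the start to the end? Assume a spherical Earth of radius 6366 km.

Great circle: cos σ = sin φ₁ sin φ₂ + cos φ₁ cos φ₂ cos Δλ,  σ = 1.1577 rad → d_gc = 7370.2 km
Rhumb line: Δψ = -0.7898, q = Δφ/Δψ = 0.5259, d_rh = R√(Δφ²+q²Δλ²) = 10257.3 km
Excess = 10257.3 − 7370.2 = 2887.1 ≈ 2887 km

2887 km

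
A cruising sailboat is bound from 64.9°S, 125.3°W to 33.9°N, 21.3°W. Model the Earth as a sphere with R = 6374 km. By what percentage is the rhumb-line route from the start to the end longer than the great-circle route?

2.8%

Great circle: σ = 2.2022 rad → d_gc = Rσ = 14036.6 km
Rhumb: Δφ = +1.7244, Δλ = +1.8151, Δψ = +2.1319, q = Δφ/Δψ = 0.8089 → d_rh = R√(Δφ²+q²Δλ²) = 14435.5 km
Excess = (14435.5 − 14036.6) / 14036.6 = 398.9 / 14036.6 = 2.84% ≈ 2.8%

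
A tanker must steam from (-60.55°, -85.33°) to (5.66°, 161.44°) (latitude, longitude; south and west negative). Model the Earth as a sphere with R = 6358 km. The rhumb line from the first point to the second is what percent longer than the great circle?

Great circle: σ = 1.8534 rad → d_gc = Rσ = 11783.9 km
Rhumb: Δφ = +1.1556, Δλ = -1.9762, Δψ = +1.4353, q = Δφ/Δψ = 0.8051 → d_rh = R√(Δφ²+q²Δλ²) = 12503.0 km
Excess = (12503.0 − 11783.9) / 11783.9 = 719.1 / 11783.9 = 6.10% ≈ 6.1%

6.1%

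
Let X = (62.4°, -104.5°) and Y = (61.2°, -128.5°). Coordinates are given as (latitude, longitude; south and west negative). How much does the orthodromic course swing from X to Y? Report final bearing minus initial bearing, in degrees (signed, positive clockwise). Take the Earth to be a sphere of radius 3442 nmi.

-21.2°

At departure: θ₁ = atan2(sin Δλ cos φ₂, cos φ₁ sin φ₂ − sin φ₁ cos φ₂ cos Δλ) = 274.66°
At arrival: θ₂ = atan2(sin Δλ cos φ₁, −cos φ₂ sin φ₁ + sin φ₂ cos φ₁ cos Δλ) = 253.44°
Δθ = θ₂ − θ₁ = -21.2°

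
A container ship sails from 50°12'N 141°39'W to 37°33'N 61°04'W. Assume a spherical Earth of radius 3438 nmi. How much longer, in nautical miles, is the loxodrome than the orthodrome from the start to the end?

154 nmi

Great circle: cos σ = sin φ₁ sin φ₂ + cos φ₁ cos φ₂ cos Δλ,  σ = 0.9869 rad → d_gc = 3393.02 nmi
Rhumb line: Δψ = -0.3081, q = Δφ/Δψ = 0.7167, d_rh = R√(Δφ²+q²Δλ²) = 3547.47 nmi
Excess = 3547.47 − 3393.02 = 154.45 ≈ 154 nmi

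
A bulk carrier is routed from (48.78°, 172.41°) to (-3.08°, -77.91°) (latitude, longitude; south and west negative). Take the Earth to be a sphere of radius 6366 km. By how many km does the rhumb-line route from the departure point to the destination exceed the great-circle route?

457 km

Great circle: cos σ = sin φ₁ sin φ₂ + cos φ₁ cos φ₂ cos Δλ,  σ = 1.8359 rad → d_gc = 11687.3 km
Rhumb line: Δψ = -1.0318, q = Δφ/Δψ = 0.8773, d_rh = R√(Δφ²+q²Δλ²) = 12144.7 km
Excess = 12144.7 − 11687.3 = 457.4 ≈ 457 km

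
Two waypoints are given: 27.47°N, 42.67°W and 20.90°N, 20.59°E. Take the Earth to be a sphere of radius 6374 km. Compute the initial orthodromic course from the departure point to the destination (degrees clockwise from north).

81.6°

θ = atan2( sin Δλ·cos φ₂ ,  cos φ₁ sin φ₂ − sin φ₁ cos φ₂ cos Δλ )
  = atan2(+0.8343, +0.1226) = 81.64°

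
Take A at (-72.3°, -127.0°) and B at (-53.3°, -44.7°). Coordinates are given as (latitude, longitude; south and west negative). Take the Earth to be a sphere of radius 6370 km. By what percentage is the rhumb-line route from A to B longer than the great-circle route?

7.4%

Great circle: σ = 0.6630 rad → d_gc = Rσ = 4223.1 km
Rhumb: Δφ = +0.3316, Δλ = +1.4364, Δψ = +0.7562, q = Δφ/Δψ = 0.4385 → d_rh = R√(Δφ²+q²Δλ²) = 4534.3 km
Excess = (4534.3 − 4223.1) / 4223.1 = 311.2 / 4223.1 = 7.37% ≈ 7.4%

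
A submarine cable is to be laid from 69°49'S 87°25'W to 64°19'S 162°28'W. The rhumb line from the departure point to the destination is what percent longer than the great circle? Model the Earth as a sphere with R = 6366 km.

6.5%

Great circle: σ = 0.4855 rad → d_gc = Rσ = 3090.7 km
Rhumb: Δφ = +0.0960, Δλ = -1.3099, Δψ = +0.2475, q = Δφ/Δψ = 0.3878 → d_rh = R√(Δφ²+q²Δλ²) = 3291.2 km
Excess = (3291.2 − 3090.7) / 3090.7 = 200.5 / 3090.7 = 6.49% ≈ 6.5%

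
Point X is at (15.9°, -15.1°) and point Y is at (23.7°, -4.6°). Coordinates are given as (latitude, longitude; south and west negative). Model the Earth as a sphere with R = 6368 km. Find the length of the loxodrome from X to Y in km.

Δψ = ln[tan(π/4+φ₂/2)/tan(π/4+φ₁/2)] = +0.1448;  Δφ = +0.1361 rad,  Δλ = +0.1833 rad
q = Δφ/Δψ = 0.9400
d = R·√(Δφ² + q²Δλ²) = 6368·0.21956 = 1398 km

1398 km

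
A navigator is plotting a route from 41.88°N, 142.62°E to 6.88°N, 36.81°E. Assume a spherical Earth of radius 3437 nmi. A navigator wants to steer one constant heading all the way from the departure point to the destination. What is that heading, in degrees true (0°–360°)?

Meridional parts: M(φ₁)=+0.8064, M(φ₂)=+0.1204 → ΔM = -0.6860;  Δλ = -1.8467 rad
tan C = Δλ / ΔM = +2.6921 → C = 249.62°

249.6°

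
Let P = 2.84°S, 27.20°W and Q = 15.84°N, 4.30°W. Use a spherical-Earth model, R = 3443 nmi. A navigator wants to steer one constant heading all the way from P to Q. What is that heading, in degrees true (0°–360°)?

Δψ = ln[tan(π/4+φ₂/2)/tan(π/4+φ₁/2)] = +0.3296
Δλ = +0.3997 rad (taken the short way round)
course = atan2(Δλ, Δψ) = 50.49°

50.5°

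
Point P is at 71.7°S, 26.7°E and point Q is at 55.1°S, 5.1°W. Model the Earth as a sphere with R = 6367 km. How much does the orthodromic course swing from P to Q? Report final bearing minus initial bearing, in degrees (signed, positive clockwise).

+28.9°

At departure: θ₁ = atan2(sin Δλ cos φ₂, cos φ₁ sin φ₂ − sin φ₁ cos φ₂ cos Δλ) = 304.10°
At arrival: θ₂ = atan2(sin Δλ cos φ₁, −cos φ₂ sin φ₁ + sin φ₂ cos φ₁ cos Δλ) = 332.97°
Δθ = θ₂ − θ₁ = +28.9°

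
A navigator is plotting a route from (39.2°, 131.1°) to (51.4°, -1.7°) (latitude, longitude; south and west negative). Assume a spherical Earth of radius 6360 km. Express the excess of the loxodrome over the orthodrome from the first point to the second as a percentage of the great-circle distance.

Great circle: σ = 1.4046 rad → d_gc = Rσ = 8933.1 km
Rhumb: Δφ = +0.2129, Δλ = -2.3178, Δψ = +0.3045, q = Δφ/Δψ = 0.6993 → d_rh = R√(Δφ²+q²Δλ²) = 10397.5 km
Excess = (10397.5 − 8933.1) / 8933.1 = 1464.4 / 8933.1 = 16.39% ≈ 16.4%

16.4%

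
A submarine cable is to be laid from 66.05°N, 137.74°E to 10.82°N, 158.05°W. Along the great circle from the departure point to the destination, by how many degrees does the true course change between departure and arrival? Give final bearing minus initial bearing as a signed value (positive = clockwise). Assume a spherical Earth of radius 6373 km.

At departure: θ₁ = atan2(sin Δλ cos φ₂, cos φ₁ sin φ₂ − sin φ₁ cos φ₂ cos Δλ) = 109.57°
At arrival: θ₂ = atan2(sin Δλ cos φ₁, −cos φ₂ sin φ₁ + sin φ₂ cos φ₁ cos Δλ) = 157.08°
Δθ = θ₂ − θ₁ = +47.5°

+47.5°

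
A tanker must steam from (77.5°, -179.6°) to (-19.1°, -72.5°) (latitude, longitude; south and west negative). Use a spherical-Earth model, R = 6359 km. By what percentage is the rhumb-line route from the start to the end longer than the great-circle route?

Great circle: σ = 1.9602 rad → d_gc = Rσ = 12464.7 km
Rhumb: Δφ = -1.6860, Δλ = +1.8692, Δψ = -2.5514, q = Δφ/Δψ = 0.6608 → d_rh = R√(Δφ²+q²Δλ²) = 13290.7 km
Excess = (13290.7 − 12464.7) / 12464.7 = 826.0 / 12464.7 = 6.63% ≈ 6.6%

6.6%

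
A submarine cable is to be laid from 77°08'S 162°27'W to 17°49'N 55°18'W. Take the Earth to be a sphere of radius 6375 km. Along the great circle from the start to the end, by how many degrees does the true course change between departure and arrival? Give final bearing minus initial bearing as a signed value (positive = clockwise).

At departure: θ₁ = atan2(sin Δλ cos φ₂, cos φ₁ sin φ₂ − sin φ₁ cos φ₂ cos Δλ) = 102.73°
At arrival: θ₂ = atan2(sin Δλ cos φ₁, −cos φ₂ sin φ₁ + sin φ₂ cos φ₁ cos Δλ) = 13.19°
Δθ = θ₂ − θ₁ = -89.5°

-89.5°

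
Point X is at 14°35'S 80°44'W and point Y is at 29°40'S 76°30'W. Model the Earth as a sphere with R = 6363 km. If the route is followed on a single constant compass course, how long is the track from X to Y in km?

Δψ = ln[tan(π/4+φ₂/2)/tan(π/4+φ₁/2)] = -0.2853;  Δφ = -0.2633 rad,  Δλ = +0.0739 rad
q = Δφ/Δψ = 0.9228
d = R·√(Δφ² + q²Δλ²) = 6363·0.27194 = 1730 km

1730 km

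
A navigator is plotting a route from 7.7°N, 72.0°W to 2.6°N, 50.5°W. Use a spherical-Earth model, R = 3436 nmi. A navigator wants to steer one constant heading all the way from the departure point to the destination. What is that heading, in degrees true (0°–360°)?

103.4°

Meridional parts: M(φ₁)=+0.1348, M(φ₂)=+0.0454 → ΔM = -0.0894;  Δλ = +0.3752 rad
tan C = Δλ / ΔM = -4.1973 → C = 103.40°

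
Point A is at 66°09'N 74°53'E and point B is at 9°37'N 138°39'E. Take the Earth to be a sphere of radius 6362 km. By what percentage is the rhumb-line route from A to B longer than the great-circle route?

Great circle: σ = 1.2355 rad → d_gc = Rσ = 7860.5 km
Rhumb: Δφ = -0.9867, Δλ = +1.1129, Δψ = -1.3864, q = Δφ/Δψ = 0.7117 → d_rh = R√(Δφ²+q²Δλ²) = 8049.8 km
Excess = (8049.8 − 7860.5) / 7860.5 = 189.3 / 7860.5 = 2.41% ≈ 2.4%

2.4%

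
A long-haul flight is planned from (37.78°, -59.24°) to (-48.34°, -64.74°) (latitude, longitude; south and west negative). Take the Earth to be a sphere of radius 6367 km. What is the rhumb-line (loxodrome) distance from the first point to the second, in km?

Rhumb course C = atan2(Δλ, Δψ) with Δψ = ln[tan(π/4+φ₂/2)/tan(π/4+φ₁/2)] = -1.6795, Δλ = -0.0960 → C = 183.27°
d = R·|Δφ| / |cos C| = 6367·1.50308 / 0.99837 = 9586 km

9586 km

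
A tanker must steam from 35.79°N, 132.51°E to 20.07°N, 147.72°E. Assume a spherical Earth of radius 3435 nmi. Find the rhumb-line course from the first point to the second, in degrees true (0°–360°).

139.6°

Meridional parts: M(φ₁)=+0.6698, M(φ₂)=+0.3577 → ΔM = -0.3121;  Δλ = +0.2655 rad
tan C = Δλ / ΔM = -0.8507 → C = 139.61°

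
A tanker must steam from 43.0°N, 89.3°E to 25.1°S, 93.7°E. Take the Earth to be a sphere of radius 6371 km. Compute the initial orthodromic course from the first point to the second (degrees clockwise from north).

N = sin Δλ·cos φ₂ = +0.0695;  D = cos φ₁ sin φ₂ − sin φ₁ cos φ₂ cos Δλ = -0.9260
initial course = atan2(N, D) = 175.71°

175.7°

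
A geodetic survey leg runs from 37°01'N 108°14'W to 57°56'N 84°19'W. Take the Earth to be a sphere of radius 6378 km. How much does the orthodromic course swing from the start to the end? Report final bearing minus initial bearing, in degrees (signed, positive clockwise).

+18.0°

At departure: θ₁ = atan2(sin Δλ cos φ₂, cos φ₁ sin φ₂ − sin φ₁ cos φ₂ cos Δλ) = 29.24°
At arrival: θ₂ = atan2(sin Δλ cos φ₁, −cos φ₂ sin φ₁ + sin φ₂ cos φ₁ cos Δλ) = 47.28°
Δθ = θ₂ − θ₁ = +18.0°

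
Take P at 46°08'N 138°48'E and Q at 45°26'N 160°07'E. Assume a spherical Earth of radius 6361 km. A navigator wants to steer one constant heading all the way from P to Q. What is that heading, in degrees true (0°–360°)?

Meridional parts: M(φ₁)=+0.9096, M(φ₂)=+0.8921 → ΔM = -0.0175;  Δλ = +0.3720 rad
tan C = Δλ / ΔM = -21.2363 → C = 92.70°

92.7°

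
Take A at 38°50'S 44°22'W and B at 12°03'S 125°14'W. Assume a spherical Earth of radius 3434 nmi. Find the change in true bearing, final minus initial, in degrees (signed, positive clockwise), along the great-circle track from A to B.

+41.2°

Initial bearing θ₁ = atan2(sin Δλ cos φ₂, cos φ₁ sin φ₂ − sin φ₁ cos φ₂ cos Δλ) = 266.13°
Final bearing θ₂ = (initial bearing from the destination back to the start) + 180° = 307.37°
Δθ = θ₂ − θ₁ = +41.2°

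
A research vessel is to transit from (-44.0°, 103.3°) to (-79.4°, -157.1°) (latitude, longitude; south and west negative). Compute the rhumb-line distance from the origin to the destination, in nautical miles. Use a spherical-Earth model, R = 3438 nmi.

3226 nmi

Δψ = ln[tan(π/4+φ₂/2)/tan(π/4+φ₁/2)] = -1.5208;  Δφ = -0.6178 rad,  Δλ = +1.7383 rad
q = Δφ/Δψ = 0.4063
d = R·√(Δφ² + q²Δλ²) = 3438·0.93836 = 3226 nmi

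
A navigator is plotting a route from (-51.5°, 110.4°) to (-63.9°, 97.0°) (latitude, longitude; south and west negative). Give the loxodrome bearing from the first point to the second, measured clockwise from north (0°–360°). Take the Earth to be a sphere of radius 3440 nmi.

209.7°

Meridional parts: M(φ₁)=-1.0521, M(φ₂)=-1.4619 → ΔM = -0.4099;  Δλ = -0.2339 rad
tan C = Δλ / ΔM = +0.5706 → C = 209.71°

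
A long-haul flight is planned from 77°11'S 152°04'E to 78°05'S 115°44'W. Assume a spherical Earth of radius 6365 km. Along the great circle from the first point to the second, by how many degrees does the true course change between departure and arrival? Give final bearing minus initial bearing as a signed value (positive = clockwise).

-90.9°

At departure: θ₁ = atan2(sin Δλ cos φ₂, cos φ₁ sin φ₂ − sin φ₁ cos φ₂ cos Δλ) = 137.45°
At arrival: θ₂ = atan2(sin Δλ cos φ₁, −cos φ₂ sin φ₁ + sin φ₂ cos φ₁ cos Δλ) = 46.59°
Δθ = θ₂ − θ₁ = -90.9°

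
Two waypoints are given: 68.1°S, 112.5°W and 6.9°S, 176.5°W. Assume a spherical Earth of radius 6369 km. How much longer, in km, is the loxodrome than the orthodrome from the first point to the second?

Great circle: cos σ = sin φ₁ sin φ₂ + cos φ₁ cos φ₂ cos Δλ,  σ = 1.2935 rad → d_gc = 8238.1 km
Rhumb line: Δψ = +1.5219, q = Δφ/Δψ = 0.7019, d_rh = R√(Δφ²+q²Δλ²) = 8438.7 km
Excess = 8438.7 − 8238.1 = 200.6 ≈ 201 km

201 km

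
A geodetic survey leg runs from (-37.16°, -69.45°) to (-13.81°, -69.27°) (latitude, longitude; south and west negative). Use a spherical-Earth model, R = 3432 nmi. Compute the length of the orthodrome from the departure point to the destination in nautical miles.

1399 nmi

cos σ = sin φ₁ sin φ₂ + cos φ₁ cos φ₂ cos Δλ
      = sin(-37.16°)sin(-13.81°) + cos(-37.16°)cos(-13.81°)cos(0.18°) = 0.9181
σ = 23.351° → d = Rσ = 3432·0.40754 = 1399 nmi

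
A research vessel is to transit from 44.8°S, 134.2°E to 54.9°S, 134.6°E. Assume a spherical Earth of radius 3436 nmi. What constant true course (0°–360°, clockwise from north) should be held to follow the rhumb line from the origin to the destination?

178.5°

Meridional parts: M(φ₁)=-0.8764, M(φ₂)=-1.1512 → ΔM = -0.2747;  Δλ = +0.0070 rad
tan C = Δλ / ΔM = -0.0254 → C = 178.54°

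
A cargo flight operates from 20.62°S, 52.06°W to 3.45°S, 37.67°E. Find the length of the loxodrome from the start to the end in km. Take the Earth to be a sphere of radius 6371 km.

Δψ = ln[tan(π/4+φ₂/2)/tan(π/4+φ₁/2)] = +0.3077;  Δφ = +0.2997 rad,  Δλ = +1.5661 rad
q = Δφ/Δψ = 0.9740
d = R·√(Δφ² + q²Δλ²) = 6371·1.55455 = 9904 km

9904 km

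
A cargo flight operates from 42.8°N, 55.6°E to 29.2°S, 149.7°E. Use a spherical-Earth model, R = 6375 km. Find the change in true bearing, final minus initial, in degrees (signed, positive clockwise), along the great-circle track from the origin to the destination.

+17.9°

Initial bearing θ₁ = atan2(sin Δλ cos φ₂, cos φ₁ sin φ₂ − sin φ₁ cos φ₂ cos Δλ) = 109.92°
Final bearing θ₂ = (initial bearing from the destination back to the start) + 180° = 127.79°
Δθ = θ₂ − θ₁ = +17.9°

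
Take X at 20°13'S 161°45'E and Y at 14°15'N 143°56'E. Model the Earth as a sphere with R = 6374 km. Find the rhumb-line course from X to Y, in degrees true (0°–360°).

Meridional parts: M(φ₁)=-0.3604, M(φ₂)=+0.2513 → ΔM = +0.6117;  Δλ = -0.3110 rad
tan C = Δλ / ΔM = -0.5083 → C = 333.05°

333.1°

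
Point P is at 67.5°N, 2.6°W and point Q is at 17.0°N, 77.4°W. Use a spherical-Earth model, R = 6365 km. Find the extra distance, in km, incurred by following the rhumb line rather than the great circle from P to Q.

Great circle: cos σ = sin φ₁ sin φ₂ + cos φ₁ cos φ₂ cos Δλ,  σ = 1.1960 rad → d_gc = 7612.6 km
Rhumb line: Δψ = -1.3137, q = Δφ/Δψ = 0.6709, d_rh = R√(Δφ²+q²Δλ²) = 7909.0 km
Excess = 7909.0 − 7612.6 = 296.4 ≈ 296 km

296 km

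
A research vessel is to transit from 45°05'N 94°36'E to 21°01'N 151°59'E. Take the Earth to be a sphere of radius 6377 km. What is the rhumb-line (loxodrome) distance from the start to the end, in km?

5920 km

Rhumb course C = atan2(Δλ, Δψ) with Δψ = ln[tan(π/4+φ₂/2)/tan(π/4+φ₁/2)] = -0.5081, Δλ = +1.0015 → C = 116.90°
d = R·|Δφ| / |cos C| = 6377·0.42004 / 0.45244 = 5920 km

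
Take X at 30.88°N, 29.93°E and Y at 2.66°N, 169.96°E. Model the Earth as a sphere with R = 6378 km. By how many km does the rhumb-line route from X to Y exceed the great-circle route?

Great circle: cos σ = sin φ₁ sin φ₂ + cos φ₁ cos φ₂ cos Δλ,  σ = 2.2565 rad → d_gc = 14391.9 km
Rhumb line: Δψ = -0.5207, q = Δφ/Δψ = 0.9459, d_rh = R√(Δφ²+q²Δλ²) = 15076.0 km
Excess = 15076.0 − 14391.9 = 684.1 ≈ 684 km

684 km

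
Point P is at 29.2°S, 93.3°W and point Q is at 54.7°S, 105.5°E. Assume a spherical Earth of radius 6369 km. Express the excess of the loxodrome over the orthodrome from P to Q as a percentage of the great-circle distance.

Great circle: σ = 1.6502 rad → d_gc = Rσ = 10510.3 km
Rhumb: Δφ = -0.4451, Δλ = -2.8135, Δψ = -0.6119, q = Δφ/Δψ = 0.7273 → d_rh = R√(Δφ²+q²Δλ²) = 13338.0 km
Excess = (13338.0 − 10510.3) / 10510.3 = 2827.7 / 10510.3 = 26.90% ≈ 26.9%

26.9%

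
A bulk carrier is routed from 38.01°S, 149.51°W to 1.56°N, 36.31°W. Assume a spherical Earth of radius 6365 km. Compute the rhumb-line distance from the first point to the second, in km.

Δψ = ln[tan(π/4+φ₂/2)/tan(π/4+φ₁/2)] = +0.7454;  Δφ = +0.6906 rad,  Δλ = +1.9757 rad
q = Δφ/Δψ = 0.9265
d = R·√(Δφ² + q²Δλ²) = 6365·1.95639 = 12452 km

12452 km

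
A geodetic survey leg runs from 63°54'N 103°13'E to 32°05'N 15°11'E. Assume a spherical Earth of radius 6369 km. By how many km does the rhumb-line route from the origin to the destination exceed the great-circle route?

432 km

Great circle: cos σ = sin φ₁ sin φ₂ + cos φ₁ cos φ₂ cos Δλ,  σ = 1.0590 rad → d_gc = 6744.5 km
Rhumb line: Δψ = -0.8702, q = Δφ/Δψ = 0.6381, d_rh = R√(Δφ²+q²Δλ²) = 7176.7 km
Excess = 7176.7 − 6744.5 = 432.2 ≈ 432 km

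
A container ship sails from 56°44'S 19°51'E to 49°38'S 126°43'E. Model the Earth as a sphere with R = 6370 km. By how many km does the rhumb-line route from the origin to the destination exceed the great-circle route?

Great circle: cos σ = sin φ₁ sin φ₂ + cos φ₁ cos φ₂ cos Δλ,  σ = 1.0075 rad → d_gc = 6417.8 km
Rhumb line: Δψ = +0.2074, q = Δφ/Δψ = 0.5975, d_rh = R√(Δφ²+q²Δλ²) = 7142.7 km
Excess = 7142.7 − 6417.8 = 724.9 ≈ 725 km

725 km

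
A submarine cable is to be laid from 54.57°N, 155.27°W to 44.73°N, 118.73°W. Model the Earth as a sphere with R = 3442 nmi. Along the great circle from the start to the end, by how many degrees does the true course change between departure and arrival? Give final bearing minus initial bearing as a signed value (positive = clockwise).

+28.3°

Initial bearing θ₁ = atan2(sin Δλ cos φ₂, cos φ₁ sin φ₂ − sin φ₁ cos φ₂ cos Δλ) = 97.69°
Final bearing θ₂ = (initial bearing from the destination back to the start) + 180° = 126.04°
Δθ = θ₂ − θ₁ = +28.3°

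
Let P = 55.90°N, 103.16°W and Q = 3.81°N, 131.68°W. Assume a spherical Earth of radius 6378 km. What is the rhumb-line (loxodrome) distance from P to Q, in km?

Rhumb course C = atan2(Δλ, Δψ) with Δψ = ln[tan(π/4+φ₂/2)/tan(π/4+φ₁/2)] = -1.1154, Δλ = -0.4978 → C = 204.05°
d = R·|Δφ| / |cos C| = 6378·0.90914 / 0.91319 = 6350 km

6350 km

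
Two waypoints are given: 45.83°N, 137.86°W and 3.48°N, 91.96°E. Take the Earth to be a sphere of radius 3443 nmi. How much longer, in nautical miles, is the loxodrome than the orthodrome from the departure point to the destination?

485 nmi

Great circle: cos σ = sin φ₁ sin φ₂ + cos φ₁ cos φ₂ cos Δλ,  σ = 1.9880 rad → d_gc = 6844.6 nmi
Rhumb line: Δψ = -0.8412, q = Δφ/Δψ = 0.8786, d_rh = R√(Δφ²+q²Δλ²) = 7329.4 nmi
Excess = 7329.4 − 6844.6 = 484.8 ≈ 485 nmi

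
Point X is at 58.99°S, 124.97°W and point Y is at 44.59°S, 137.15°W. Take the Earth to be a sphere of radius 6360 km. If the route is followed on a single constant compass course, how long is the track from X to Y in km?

Δψ = ln[tan(π/4+φ₂/2)/tan(π/4+φ₁/2)] = +0.4109;  Δφ = +0.2513 rad,  Δλ = -0.2126 rad
q = Δφ/Δψ = 0.6116
d = R·√(Δφ² + q²Δλ²) = 6360·0.28296 = 1800 km

1800 km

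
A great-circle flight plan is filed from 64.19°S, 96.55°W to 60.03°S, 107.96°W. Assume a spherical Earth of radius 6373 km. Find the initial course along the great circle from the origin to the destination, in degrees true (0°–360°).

θ = atan2( sin Δλ·cos φ₂ ,  cos φ₁ sin φ₂ − sin φ₁ cos φ₂ cos Δλ )
  = atan2(-0.0988, +0.0637) = 302.79°

302.8°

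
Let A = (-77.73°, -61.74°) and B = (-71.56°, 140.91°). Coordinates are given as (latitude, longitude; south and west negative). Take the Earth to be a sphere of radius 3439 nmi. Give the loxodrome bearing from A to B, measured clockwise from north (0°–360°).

278.5°

Δψ = ln[tan(π/4+φ₂/2)/tan(π/4+φ₁/2)] = +0.4122
Δλ = -2.7463 rad (taken the short way round)
course = atan2(Δλ, Δψ) = 278.54°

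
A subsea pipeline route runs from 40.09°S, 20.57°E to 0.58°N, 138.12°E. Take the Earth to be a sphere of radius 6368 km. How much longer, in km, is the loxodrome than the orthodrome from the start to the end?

440 km

Great circle: cos σ = sin φ₁ sin φ₂ + cos φ₁ cos φ₂ cos Δλ,  σ = 1.9394 rad → d_gc = 12350.3 km
Rhumb line: Δψ = +0.7751, q = Δφ/Δψ = 0.9158, d_rh = R√(Δφ²+q²Δλ²) = 12790.2 km
Excess = 12790.2 − 12350.3 = 439.9 ≈ 440 km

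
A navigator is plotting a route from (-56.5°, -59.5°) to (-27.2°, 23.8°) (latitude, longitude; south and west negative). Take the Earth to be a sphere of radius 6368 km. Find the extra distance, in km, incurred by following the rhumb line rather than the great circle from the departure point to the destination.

Great circle: cos σ = sin φ₁ sin φ₂ + cos φ₁ cos φ₂ cos Δλ,  σ = 1.1169 rad → d_gc = 7112.6 km
Rhumb line: Δψ = +0.7071, q = Δφ/Δψ = 0.7232, d_rh = R√(Δφ²+q²Δλ²) = 7445.3 km
Excess = 7445.3 − 7112.6 = 332.7 ≈ 333 km

333 km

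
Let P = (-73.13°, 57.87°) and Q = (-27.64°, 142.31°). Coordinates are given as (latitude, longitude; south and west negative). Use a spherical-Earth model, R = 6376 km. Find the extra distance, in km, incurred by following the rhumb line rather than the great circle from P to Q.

429 km

Great circle: cos σ = sin φ₁ sin φ₂ + cos φ₁ cos φ₂ cos Δλ,  σ = 1.0828 rad → d_gc = 6903.9 km
Rhumb line: Δψ = +1.4063, q = Δφ/Δψ = 0.5646, d_rh = R√(Δφ²+q²Δλ²) = 7332.8 km
Excess = 7332.8 − 6903.9 = 428.9 ≈ 429 km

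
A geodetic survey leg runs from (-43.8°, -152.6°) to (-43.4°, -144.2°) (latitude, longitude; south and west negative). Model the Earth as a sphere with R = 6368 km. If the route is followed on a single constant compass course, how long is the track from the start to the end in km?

678 km

Δψ = ln[tan(π/4+φ₂/2)/tan(π/4+φ₁/2)] = +0.0096;  Δφ = +0.0070 rad,  Δλ = +0.1466 rad
q = Δφ/Δψ = 0.7242
d = R·√(Δφ² + q²Δλ²) = 6368·0.10640 = 678 km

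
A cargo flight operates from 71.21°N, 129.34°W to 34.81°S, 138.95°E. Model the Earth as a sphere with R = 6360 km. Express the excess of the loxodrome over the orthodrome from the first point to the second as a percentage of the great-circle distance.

2.8%

Great circle: σ = 2.1512 rad → d_gc = Rσ = 13681.4 km
Rhumb: Δφ = -1.8504, Δλ = -1.6006, Δψ = -2.4478, q = Δφ/Δψ = 0.7559 → d_rh = R√(Δφ²+q²Δλ²) = 14061.3 km
Excess = (14061.3 − 13681.4) / 13681.4 = 379.9 / 13681.4 = 2.78% ≈ 2.8%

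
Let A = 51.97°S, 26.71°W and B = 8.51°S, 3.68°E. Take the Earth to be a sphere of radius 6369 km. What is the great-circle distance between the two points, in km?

Haversine: a = sin²(Δφ/2)+cos φ₁ cos φ₂ sin²(Δλ/2) = 0.17893;  σ = 2·atan2(√a,√(1−a))
σ = 50.048° → d = Rσ = 6369·0.87351 = 5563 km

5563 km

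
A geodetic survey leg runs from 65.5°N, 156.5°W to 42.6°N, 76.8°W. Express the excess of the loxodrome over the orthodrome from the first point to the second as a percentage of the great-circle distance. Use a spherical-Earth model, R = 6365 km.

5.9%

Great circle: σ = 0.8359 rad → d_gc = Rσ = 5320.5 km
Rhumb: Δφ = -0.3997, Δλ = +1.3910, Δψ = -0.7040, q = Δφ/Δψ = 0.5677 → d_rh = R√(Δφ²+q²Δλ²) = 5633.9 km
Excess = (5633.9 − 5320.5) / 5320.5 = 313.4 / 5320.5 = 5.89% ≈ 5.9%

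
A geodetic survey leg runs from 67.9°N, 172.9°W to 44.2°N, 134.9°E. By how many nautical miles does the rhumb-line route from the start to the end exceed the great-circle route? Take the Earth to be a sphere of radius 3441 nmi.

Great circle: cos σ = sin φ₁ sin φ₂ + cos φ₁ cos φ₂ cos Δλ,  σ = 0.6245 rad → d_gc = 2148.9 nmi
Rhumb line: Δψ = -0.7715, q = Δφ/Δψ = 0.5361, d_rh = R√(Δφ²+q²Δλ²) = 2202.5 nmi
Excess = 2202.5 − 2148.9 = 53.6 ≈ 54 nmi

54 nmi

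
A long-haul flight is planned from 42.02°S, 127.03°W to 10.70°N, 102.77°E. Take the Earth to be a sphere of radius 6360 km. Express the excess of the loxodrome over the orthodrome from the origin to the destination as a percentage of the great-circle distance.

3.7%

Great circle: σ = 2.2086 rad → d_gc = Rσ = 14046.9 km
Rhumb: Δφ = +0.9201, Δλ = -2.2724, Δψ = +0.9975, q = Δφ/Δψ = 0.9225 → d_rh = R√(Δφ²+q²Δλ²) = 14559.8 km
Excess = (14559.8 − 14046.9) / 14046.9 = 512.9 / 14046.9 = 3.651% ≈ 3.7%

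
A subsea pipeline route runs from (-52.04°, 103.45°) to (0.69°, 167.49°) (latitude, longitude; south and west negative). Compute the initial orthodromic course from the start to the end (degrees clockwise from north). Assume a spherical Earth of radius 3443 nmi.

68.6°

N = sin Δλ·cos φ₂ = +0.8990;  D = cos φ₁ sin φ₂ − sin φ₁ cos φ₂ cos Δλ = +0.3525
initial course = atan2(N, D) = 68.59°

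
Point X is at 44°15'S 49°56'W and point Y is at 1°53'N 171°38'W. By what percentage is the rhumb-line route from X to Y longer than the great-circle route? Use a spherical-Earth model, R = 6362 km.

4.6%

Great circle: σ = 1.9814 rad → d_gc = Rσ = 12605.4 km
Rhumb: Δφ = +0.8052, Δλ = -2.1241, Δψ = +0.8959, q = Δφ/Δψ = 0.8988 → d_rh = R√(Δφ²+q²Δλ²) = 13181.6 km
Excess = (13181.6 − 12605.4) / 12605.4 = 576.2 / 12605.4 = 4.57% ≈ 4.6%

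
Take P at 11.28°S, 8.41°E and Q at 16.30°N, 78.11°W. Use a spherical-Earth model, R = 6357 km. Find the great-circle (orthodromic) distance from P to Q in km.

Haversine: a = sin²(Δφ/2)+cos φ₁ cos φ₂ sin²(Δλ/2) = 0.49888;  σ = 2·atan2(√a,√(1−a))
σ = 89.872° → d = Rσ = 6357·1.56856 = 9971 km

9971 km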